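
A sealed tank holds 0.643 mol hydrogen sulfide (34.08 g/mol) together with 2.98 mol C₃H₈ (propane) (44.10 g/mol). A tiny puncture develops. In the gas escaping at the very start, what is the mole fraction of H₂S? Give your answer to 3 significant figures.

0.197

Each component's effusion rate ∝ (its partial pressure)·(1/√M) ∝ n_i/√M_i.
x_H₂S(eff) = (n_H₂S/√M_H₂S) / (n_H₂S/√M_H₂S + n_C₃H₈/√M_C₃H₈)
= (0.643/√34.08) / (0.643/√34.08 + 2.98/√44.10) = 0.1101/(0.1101 + 0.4487) = 0.197.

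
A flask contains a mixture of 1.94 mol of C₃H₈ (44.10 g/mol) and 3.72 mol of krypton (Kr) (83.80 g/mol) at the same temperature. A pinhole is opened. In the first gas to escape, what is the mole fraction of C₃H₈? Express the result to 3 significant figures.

Rate_i ∝ x_i/√M_i (Graham's law weighted by mole fraction), so the effusate composition follows n_i/√M_i.
Mole fraction of C₃H₈ in the effusate = (n_C₃H₈/√M_C₃H₈) / (n_C₃H₈/√M_C₃H₈ + n_Kr/√M_Kr)
= (1.94/√44.10) / (1.94/√44.10 + 3.72/√83.80) = 0.2921/(0.2921 + 0.4064) = 0.418.

0.418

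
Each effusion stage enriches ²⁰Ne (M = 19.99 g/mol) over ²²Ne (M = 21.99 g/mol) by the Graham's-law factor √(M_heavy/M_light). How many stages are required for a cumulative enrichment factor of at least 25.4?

Single-stage factor α = √(21.99/19.99), so ln α = ½ ln(1.10005) = 0.04768.
Need α^N ≥ 25.4 ⇒ N ≥ ln(25.4) / ln α = 3.235 / 0.04768 = 67.85.
Minimum whole number of stages: N = 68.

68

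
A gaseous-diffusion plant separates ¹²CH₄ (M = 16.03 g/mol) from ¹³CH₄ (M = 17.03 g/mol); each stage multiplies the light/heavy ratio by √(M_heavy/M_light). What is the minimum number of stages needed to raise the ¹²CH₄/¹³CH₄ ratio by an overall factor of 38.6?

Single-stage factor α = √(17.03/16.03), so ln α = ½ ln(1.06238) = 0.03026.
Need α^N ≥ 38.6 ⇒ N ≥ ln(38.6) / ln α = 3.653 / 0.03026 = 120.74.
Rounding up, N = 121 stages.

121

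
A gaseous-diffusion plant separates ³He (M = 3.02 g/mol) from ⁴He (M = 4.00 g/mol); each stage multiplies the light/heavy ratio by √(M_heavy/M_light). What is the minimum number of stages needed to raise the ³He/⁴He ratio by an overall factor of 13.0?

Per stage α = (4.00/3.02)^(1/2) = 1.32450^0.5, giving ln α = 0.1405.
Need α^N ≥ 13.0 ⇒ N ≥ ln(13.0) / ln α = 2.565 / 0.1405 = 18.25.
Rounding up, N = 19 stages.

19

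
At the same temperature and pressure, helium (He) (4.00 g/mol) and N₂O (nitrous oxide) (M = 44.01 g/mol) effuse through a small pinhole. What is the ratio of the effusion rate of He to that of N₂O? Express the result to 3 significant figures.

3.32

From Graham's law, rate_He/rate_N₂O = √(M_N₂O/M_He) = √(44.01/4.00) = √11.00 = 3.32.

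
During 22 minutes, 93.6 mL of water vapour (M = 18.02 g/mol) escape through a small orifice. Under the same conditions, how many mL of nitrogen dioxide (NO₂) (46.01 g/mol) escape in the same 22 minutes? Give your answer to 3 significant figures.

58.6 mL

Using Graham's law: rate_NO₂/rate_H₂O = √(M_H₂O/M_NO₂) = √(18.02/46.01) = √0.3917 = 0.6258.
So the volume for NO₂ is 93.6 × 0.6258 = 58.6 mL.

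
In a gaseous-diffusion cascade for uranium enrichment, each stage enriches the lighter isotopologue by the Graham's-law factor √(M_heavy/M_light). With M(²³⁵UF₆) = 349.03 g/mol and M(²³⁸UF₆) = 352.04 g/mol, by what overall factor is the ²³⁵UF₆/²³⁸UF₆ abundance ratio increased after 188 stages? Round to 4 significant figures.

Overall factor = α^188 with α = √(352.04/349.03), i.e. (352.04/349.03)^(188/2).
= 1.00862^94 = 2.242.

2.242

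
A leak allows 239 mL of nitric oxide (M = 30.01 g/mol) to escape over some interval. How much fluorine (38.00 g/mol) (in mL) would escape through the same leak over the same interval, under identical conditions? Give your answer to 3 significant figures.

From Graham's law, rate_F₂/rate_NO = √(M_NO/M_F₂) = √(30.01/38.00) = √0.7897 = 0.8887.
So the volume for F₂ is 239 × 0.8887 = 212 mL.

212 mL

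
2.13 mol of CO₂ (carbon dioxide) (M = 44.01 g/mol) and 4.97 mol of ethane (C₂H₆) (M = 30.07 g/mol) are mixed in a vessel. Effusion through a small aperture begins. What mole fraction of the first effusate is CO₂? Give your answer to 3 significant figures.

0.262

Each component's effusion rate ∝ (its partial pressure)·(1/√M) ∝ n_i/√M_i.
Mole fraction of CO₂ in the effusate = (n_CO₂/√M_CO₂) / (n_CO₂/√M_CO₂ + n_C₂H₆/√M_C₂H₆)
= (2.13/√44.01) / (2.13/√44.01 + 4.97/√30.07) = 0.3211/(0.3211 + 0.9063) = 0.262.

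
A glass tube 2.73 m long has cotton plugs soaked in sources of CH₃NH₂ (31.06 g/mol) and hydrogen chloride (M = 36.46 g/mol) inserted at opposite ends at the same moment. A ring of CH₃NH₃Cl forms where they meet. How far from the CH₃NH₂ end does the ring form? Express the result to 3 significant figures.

In equal time, each gas travels a distance ∝ its rate ∝ 1/√M, so d_CH₃NH₂/d_HCl = √(M_HCl/M_CH₃NH₂) = √(36.46/31.06) = 1.083.
With d_CH₃NH₂ + d_HCl = 2.73 m, d_HCl = 2.73/(1 + 1.083) = 1.310 m.
d_CH₃NH₂ = 2.73 − 1.310 = 1.42 m.

1.42 m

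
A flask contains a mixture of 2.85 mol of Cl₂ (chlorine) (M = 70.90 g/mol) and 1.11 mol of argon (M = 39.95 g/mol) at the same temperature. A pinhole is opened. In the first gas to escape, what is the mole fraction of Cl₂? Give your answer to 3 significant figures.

Each component's effusion rate ∝ (its partial pressure)·(1/√M) ∝ n_i/√M_i.
Mole fraction of Cl₂ in the effusate = (n_Cl₂/√M_Cl₂) / (n_Cl₂/√M_Cl₂ + n_Ar/√M_Ar)
= (2.85/√70.90) / (2.85/√70.90 + 1.11/√39.95) = 0.3385/(0.3385 + 0.1756) = 0.658.

0.658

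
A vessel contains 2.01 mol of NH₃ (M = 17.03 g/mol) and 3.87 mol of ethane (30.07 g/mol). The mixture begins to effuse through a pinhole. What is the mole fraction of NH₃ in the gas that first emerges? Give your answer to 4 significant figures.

The effusion rate of species i is ∝ p_i/√M_i ∝ n_i/√M_i.
x_NH₃(eff) = (n_NH₃/√M_NH₃) / (n_NH₃/√M_NH₃ + n_C₂H₆/√M_C₂H₆)
= (2.01/√17.03) / (2.01/√17.03 + 3.87/√30.07) = 0.4871/(0.4871 + 0.7057) = 0.4083.

0.4083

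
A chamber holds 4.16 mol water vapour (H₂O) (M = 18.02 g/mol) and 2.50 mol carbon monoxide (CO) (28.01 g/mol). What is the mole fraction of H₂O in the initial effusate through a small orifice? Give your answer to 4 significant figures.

0.6748

The effusion rate of species i is ∝ p_i/√M_i ∝ n_i/√M_i.
Mole fraction of H₂O in the effusate = (n_H₂O/√M_H₂O) / (n_H₂O/√M_H₂O + n_CO/√M_CO)
= (4.16/√18.02) / (4.16/√18.02 + 2.50/√28.01) = 0.9800/(0.9800 + 0.4724) = 0.6748.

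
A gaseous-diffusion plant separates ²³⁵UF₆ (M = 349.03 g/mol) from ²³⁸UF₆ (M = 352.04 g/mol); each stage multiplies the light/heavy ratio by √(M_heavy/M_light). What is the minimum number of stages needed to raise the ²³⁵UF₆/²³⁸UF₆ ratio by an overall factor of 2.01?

Per stage α = (352.04/349.03)^(1/2) = 1.00862^0.5, giving ln α = 0.004293.
Need α^N ≥ 2.01 ⇒ N ≥ ln(2.01) / ln α = 0.6981 / 0.004293 = 162.60.
So at least 163 stages are needed.

163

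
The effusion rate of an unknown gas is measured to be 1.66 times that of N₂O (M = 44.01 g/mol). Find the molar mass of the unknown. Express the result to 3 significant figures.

16.0 g/mol

Using Graham's law: rate_X/rate_N₂O = √(M_N₂O/M_X).
1.66 = √(44.01/M_X)
M_X = 44.01 / 1.66² = 44.01 / 2.756 = 16.0 g/mol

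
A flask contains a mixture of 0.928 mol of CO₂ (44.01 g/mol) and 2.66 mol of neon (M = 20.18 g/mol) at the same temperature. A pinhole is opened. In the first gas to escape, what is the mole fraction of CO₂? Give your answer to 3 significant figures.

0.191

Rate_i ∝ x_i/√M_i (Graham's law weighted by mole fraction), so the effusate composition follows n_i/√M_i.
x_CO₂(eff) = (n_CO₂/√M_CO₂) / (n_CO₂/√M_CO₂ + n_Ne/√M_Ne)
= (0.928/√44.01) / (0.928/√44.01 + 2.66/√20.18) = 0.1399/(0.1399 + 0.5921) = 0.191.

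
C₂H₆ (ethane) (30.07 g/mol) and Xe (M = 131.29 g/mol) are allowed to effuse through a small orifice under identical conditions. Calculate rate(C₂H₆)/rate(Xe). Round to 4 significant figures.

2.090

Graham's law gives rate_C₂H₆/rate_Xe = √(M_Xe/M_C₂H₆) = √(131.29/30.07) = √4.366 = 2.090.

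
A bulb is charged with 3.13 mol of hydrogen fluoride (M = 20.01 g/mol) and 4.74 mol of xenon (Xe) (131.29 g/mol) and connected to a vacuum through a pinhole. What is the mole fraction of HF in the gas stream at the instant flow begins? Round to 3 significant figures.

Rate_i ∝ x_i/√M_i (Graham's law weighted by mole fraction), so the effusate composition follows n_i/√M_i.
So x_HF in the escaping gas = (n_HF/√M_HF) / Σ(n_i/√M_i)
= (3.13/√20.01) / (3.13/√20.01 + 4.74/√131.29) = 0.6997/(0.6997 + 0.4137) = 0.628.

0.628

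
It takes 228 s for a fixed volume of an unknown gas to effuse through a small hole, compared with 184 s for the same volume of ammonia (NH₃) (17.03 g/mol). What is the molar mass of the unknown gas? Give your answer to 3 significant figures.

26.1 g/mol

Graham's law gives t_X/t_NH₃ = √(M_X/M_NH₃).
228/184 = 1.239 = √(M_X/17.03)
M_X = 17.03 × 1.239² = 17.03 × 1.535 = 26.1 g/mol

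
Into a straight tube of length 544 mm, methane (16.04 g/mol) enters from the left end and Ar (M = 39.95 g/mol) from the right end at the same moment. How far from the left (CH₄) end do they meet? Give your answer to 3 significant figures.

333 mm

In equal time, each gas travels a distance ∝ its rate ∝ 1/√M, so d_CH₄/d_Ar = √(M_Ar/M_CH₄) = √(39.95/16.04) = 1.578.
With d_CH₄ + d_Ar = 544 mm, d_Ar = 544/(1 + 1.578) = 211.0 mm.
d_CH₄ = 544 − 211.0 = 333 mm.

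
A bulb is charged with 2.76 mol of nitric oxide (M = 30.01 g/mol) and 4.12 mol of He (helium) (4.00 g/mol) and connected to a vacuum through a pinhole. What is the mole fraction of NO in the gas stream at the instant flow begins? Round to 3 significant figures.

0.197

The effusion rate of species i is ∝ p_i/√M_i ∝ n_i/√M_i.
Mole fraction of NO in the effusate = (n_NO/√M_NO) / (n_NO/√M_NO + n_He/√M_He)
= (2.76/√30.01) / (2.76/√30.01 + 4.12/√4.00) = 0.5038/(0.5038 + 2.060) = 0.197.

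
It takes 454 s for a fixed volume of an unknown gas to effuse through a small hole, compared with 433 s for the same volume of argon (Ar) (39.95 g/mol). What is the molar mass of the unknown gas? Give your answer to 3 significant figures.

By Graham's law, t_X/t_Ar = √(M_X/M_Ar).
454/433 = 1.048 = √(M_X/39.95)
M_X = 39.95 × 1.048² = 39.95 × 1.099 = 43.9 g/mol

43.9 g/mol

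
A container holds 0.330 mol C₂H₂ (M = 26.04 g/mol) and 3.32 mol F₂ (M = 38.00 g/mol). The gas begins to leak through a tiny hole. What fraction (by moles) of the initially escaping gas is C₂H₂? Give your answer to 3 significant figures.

0.107

Each component's effusion rate ∝ (its partial pressure)·(1/√M) ∝ n_i/√M_i.
x_C₂H₂(eff) = (n_C₂H₂/√M_C₂H₂) / (n_C₂H₂/√M_C₂H₂ + n_F₂/√M_F₂)
= (0.330/√26.04) / (0.330/√26.04 + 3.32/√38.00) = 0.06467/(0.06467 + 0.5386) = 0.107.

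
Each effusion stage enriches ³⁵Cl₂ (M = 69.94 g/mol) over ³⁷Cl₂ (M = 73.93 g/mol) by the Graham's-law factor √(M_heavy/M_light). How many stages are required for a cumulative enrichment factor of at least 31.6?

With α = √(73.93/69.94) per stage, ln α = ½ ln(1.05705) = 0.02774.
Need α^N ≥ 31.6 ⇒ N ≥ ln(31.6) / ln α = 3.453 / 0.02774 = 124.48.
So at least 125 stages are needed.

125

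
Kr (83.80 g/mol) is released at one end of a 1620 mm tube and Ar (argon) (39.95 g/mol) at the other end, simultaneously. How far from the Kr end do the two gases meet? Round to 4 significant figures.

661.7 mm

Graham's law gives d_Kr/d_Ar = rate_Kr/rate_Ar = √(M_Ar/M_Kr) = √(39.95/83.80) = 0.6905.
With d_Kr + d_Ar = 1620 mm, d_Ar = 1620/(1 + 0.6905) = 958.3 mm.
d_Kr = 1620 − 958.3 = 661.7 mm.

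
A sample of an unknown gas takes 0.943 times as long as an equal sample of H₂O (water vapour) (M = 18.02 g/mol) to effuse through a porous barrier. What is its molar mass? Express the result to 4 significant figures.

16.02 g/mol

Graham's law gives t_X/t_H₂O = √(M_X/M_H₂O).
0.943 = √(M_X/18.02)
M_X = 18.02 × 0.943² = 18.02 × 0.8892 = 16.02 g/mol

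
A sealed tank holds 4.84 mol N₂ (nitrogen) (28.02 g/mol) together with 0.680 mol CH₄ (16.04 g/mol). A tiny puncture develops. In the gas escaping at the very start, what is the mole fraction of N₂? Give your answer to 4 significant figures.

0.8434

The effusion rate of species i is ∝ p_i/√M_i ∝ n_i/√M_i.
So x_N₂ in the escaping gas = (n_N₂/√M_N₂) / Σ(n_i/√M_i)
= (4.84/√28.02) / (4.84/√28.02 + 0.680/√16.04) = 0.9143/(0.9143 + 0.1698) = 0.8434.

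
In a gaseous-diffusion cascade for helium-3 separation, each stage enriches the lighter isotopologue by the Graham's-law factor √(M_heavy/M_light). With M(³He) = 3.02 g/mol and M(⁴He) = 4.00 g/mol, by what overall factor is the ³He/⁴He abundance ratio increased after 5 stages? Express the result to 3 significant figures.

2.02

The single-stage factor is √(M_heavy/M_light), so 5 stages give [√(4.00/3.02)]^5 = (4.00/3.02)^(5/2).
= 1.32450^(5/2) = 2.02.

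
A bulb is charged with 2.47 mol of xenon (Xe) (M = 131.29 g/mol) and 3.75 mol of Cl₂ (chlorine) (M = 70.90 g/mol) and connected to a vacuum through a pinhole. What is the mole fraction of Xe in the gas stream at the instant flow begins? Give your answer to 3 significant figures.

0.326

Effusion rate of each component ∝ n_i/√M_i (partial pressure × 1/√M).
x_Xe(eff) = (n_Xe/√M_Xe) / (n_Xe/√M_Xe + n_Cl₂/√M_Cl₂)
= (2.47/√131.29) / (2.47/√131.29 + 3.75/√70.90) = 0.2156/(0.2156 + 0.4454) = 0.326.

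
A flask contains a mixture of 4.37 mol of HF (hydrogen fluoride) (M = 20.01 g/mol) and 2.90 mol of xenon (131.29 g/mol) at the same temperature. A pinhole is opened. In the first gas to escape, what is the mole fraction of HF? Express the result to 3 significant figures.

Each component's effusion rate ∝ (its partial pressure)·(1/√M) ∝ n_i/√M_i.
So x_HF in the escaping gas = (n_HF/√M_HF) / Σ(n_i/√M_i)
= (4.37/√20.01) / (4.37/√20.01 + 2.90/√131.29) = 0.9769/(0.9769 + 0.2531) = 0.794.

0.794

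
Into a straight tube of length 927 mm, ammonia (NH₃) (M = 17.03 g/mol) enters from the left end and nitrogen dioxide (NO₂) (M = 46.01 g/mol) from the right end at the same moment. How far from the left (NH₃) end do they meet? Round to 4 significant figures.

576.4 mm

Graham's law gives d_NH₃/d_NO₂ = rate_NH₃/rate_NO₂ = √(M_NO₂/M_NH₃) = √(46.01/17.03) = 1.644.
With d_NH₃ + d_NO₂ = 927 mm, d_NO₂ = 927/(1 + 1.644) = 350.6 mm.
d_NH₃ = 927 − 350.6 = 576.4 mm.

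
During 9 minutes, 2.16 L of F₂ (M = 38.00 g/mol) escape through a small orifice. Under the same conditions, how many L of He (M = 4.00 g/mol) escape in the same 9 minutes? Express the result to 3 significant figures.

6.66 L

By Graham's law, rate_He/rate_F₂ = √(M_F₂/M_He) = √(38.00/4.00) = √9.500 = 3.082.
So the volume for He is 2.16 × 3.082 = 6.66 L.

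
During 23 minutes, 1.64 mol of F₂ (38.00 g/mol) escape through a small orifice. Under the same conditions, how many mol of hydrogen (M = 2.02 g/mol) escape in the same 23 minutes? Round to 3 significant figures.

7.11 mol

Graham's law gives rate_H₂/rate_F₂ = √(M_F₂/M_H₂) = √(38.00/2.02) = √18.81 = 4.337.
So the amount for H₂ is 1.64 × 4.337 = 7.11 mol.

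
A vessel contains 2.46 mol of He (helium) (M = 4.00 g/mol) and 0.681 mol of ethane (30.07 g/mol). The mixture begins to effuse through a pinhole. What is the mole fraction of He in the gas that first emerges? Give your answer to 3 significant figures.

0.908

Effusion rate of each component ∝ n_i/√M_i (partial pressure × 1/√M).
So x_He in the escaping gas = (n_He/√M_He) / Σ(n_i/√M_i)
= (2.46/√4.00) / (2.46/√4.00 + 0.681/√30.07) = 1.230/(1.230 + 0.1242) = 0.908.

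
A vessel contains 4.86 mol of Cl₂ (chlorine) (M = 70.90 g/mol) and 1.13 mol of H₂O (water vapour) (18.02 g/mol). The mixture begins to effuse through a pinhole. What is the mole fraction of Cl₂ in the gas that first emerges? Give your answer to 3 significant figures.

The effusion rate of species i is ∝ p_i/√M_i ∝ n_i/√M_i.
x_Cl₂(eff) = (n_Cl₂/√M_Cl₂) / (n_Cl₂/√M_Cl₂ + n_H₂O/√M_H₂O)
= (4.86/√70.90) / (4.86/√70.90 + 1.13/√18.02) = 0.5772/(0.5772 + 0.2662) = 0.684.

0.684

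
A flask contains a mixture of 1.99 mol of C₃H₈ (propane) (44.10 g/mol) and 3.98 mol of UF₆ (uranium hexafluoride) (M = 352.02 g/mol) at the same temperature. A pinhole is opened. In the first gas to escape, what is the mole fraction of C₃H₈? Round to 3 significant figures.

0.586

The effusion rate of species i is ∝ p_i/√M_i ∝ n_i/√M_i.
So x_C₃H₈ in the escaping gas = (n_C₃H₈/√M_C₃H₈) / Σ(n_i/√M_i)
= (1.99/√44.10) / (1.99/√44.10 + 3.98/√352.02) = 0.2997/(0.2997 + 0.2121) = 0.586.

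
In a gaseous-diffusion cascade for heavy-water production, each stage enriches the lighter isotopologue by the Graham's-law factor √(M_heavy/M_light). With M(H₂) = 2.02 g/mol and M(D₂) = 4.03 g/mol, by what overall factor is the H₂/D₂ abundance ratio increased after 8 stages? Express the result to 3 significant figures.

15.8

Overall factor = α^8 with α = √(4.03/2.02), i.e. (4.03/2.02)^(8/2).
= 1.99505^4 = 15.8.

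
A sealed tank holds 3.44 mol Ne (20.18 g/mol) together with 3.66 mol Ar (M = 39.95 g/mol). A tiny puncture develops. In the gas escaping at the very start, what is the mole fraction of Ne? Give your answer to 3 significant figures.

Rate_i ∝ x_i/√M_i (Graham's law weighted by mole fraction), so the effusate composition follows n_i/√M_i.
Mole fraction of Ne in the effusate = (n_Ne/√M_Ne) / (n_Ne/√M_Ne + n_Ar/√M_Ar)
= (3.44/√20.18) / (3.44/√20.18 + 3.66/√39.95) = 0.7658/(0.7658 + 0.5791) = 0.569.

0.569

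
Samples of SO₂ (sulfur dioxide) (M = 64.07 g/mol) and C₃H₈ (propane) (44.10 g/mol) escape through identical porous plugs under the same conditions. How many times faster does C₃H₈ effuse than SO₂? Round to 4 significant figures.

1.205

Using Graham's law: rate_C₃H₈/rate_SO₂ = √(M_SO₂/M_C₃H₈) = √(64.07/44.10) = √1.453 = 1.205.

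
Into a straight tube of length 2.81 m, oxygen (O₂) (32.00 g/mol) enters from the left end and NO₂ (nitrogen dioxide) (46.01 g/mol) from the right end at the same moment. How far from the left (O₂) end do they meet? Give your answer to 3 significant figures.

In equal time, each gas travels a distance ∝ its rate ∝ 1/√M, so d_O₂/d_NO₂ = √(M_NO₂/M_O₂) = √(46.01/32.00) = 1.199.
With d_O₂ + d_NO₂ = 2.81 m, d_NO₂ = 2.81/(1 + 1.199) = 1.278 m.
d_O₂ = 2.81 − 1.278 = 1.53 m.

1.53 m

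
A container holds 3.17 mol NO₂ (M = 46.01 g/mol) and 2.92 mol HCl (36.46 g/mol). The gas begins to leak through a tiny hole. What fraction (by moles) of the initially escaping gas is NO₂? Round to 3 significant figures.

Effusion rate of each component ∝ n_i/√M_i (partial pressure × 1/√M).
Mole fraction of NO₂ in the effusate = (n_NO₂/√M_NO₂) / (n_NO₂/√M_NO₂ + n_HCl/√M_HCl)
= (3.17/√46.01) / (3.17/√46.01 + 2.92/√36.46) = 0.4673/(0.4673 + 0.4836) = 0.491.

0.491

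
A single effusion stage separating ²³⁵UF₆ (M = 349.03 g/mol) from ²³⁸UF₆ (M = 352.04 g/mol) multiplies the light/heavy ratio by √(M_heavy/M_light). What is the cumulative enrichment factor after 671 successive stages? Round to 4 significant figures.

17.83

Overall factor = α^671 with α = √(352.04/349.03), i.e. (352.04/349.03)^(671/2).
= 1.00862^(671/2) = 17.83.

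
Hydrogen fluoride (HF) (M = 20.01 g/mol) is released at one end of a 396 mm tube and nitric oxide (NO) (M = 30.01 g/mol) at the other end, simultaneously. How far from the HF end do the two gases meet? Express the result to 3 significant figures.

218 mm

Graham's law gives d_HF/d_NO = rate_HF/rate_NO = √(M_NO/M_HF) = √(30.01/20.01) = 1.225.
With d_HF + d_NO = 396 mm, d_NO = 396/(1 + 1.225) = 178.0 mm.
d_HF = 396 − 178.0 = 218 mm.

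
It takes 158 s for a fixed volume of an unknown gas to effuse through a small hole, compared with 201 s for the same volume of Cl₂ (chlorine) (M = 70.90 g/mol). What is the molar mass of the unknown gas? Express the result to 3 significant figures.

43.8 g/mol

Graham's law gives t_X/t_Cl₂ = √(M_X/M_Cl₂).
158/201 = 0.7861 = √(M_X/70.90)
M_X = 70.90 × 0.7861² = 70.90 × 0.6179 = 43.8 g/mol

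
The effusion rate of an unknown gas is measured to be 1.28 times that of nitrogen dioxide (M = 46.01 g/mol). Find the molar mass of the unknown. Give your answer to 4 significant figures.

Since effusion rate ∝ 1/√M, rate_X/rate_NO₂ = √(M_NO₂/M_X).
1.28 = √(46.01/M_X)
M_X = 46.01 / 1.28² = 46.01 / 1.638 = 28.08 g/mol

28.08 g/mol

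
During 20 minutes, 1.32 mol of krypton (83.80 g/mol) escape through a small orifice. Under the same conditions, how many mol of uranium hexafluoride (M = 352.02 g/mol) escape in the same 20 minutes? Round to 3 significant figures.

0.644 mol

By Graham's law, rate_UF₆/rate_Kr = √(M_Kr/M_UF₆) = √(83.80/352.02) = √0.2381 = 0.4879.
So the amount for UF₆ is 1.32 × 0.4879 = 0.644 mol.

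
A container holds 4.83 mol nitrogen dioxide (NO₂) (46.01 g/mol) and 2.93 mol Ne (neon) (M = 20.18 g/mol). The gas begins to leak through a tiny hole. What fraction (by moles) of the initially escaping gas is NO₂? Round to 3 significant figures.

0.522

Each component's effusion rate ∝ (its partial pressure)·(1/√M) ∝ n_i/√M_i.
Mole fraction of NO₂ in the effusate = (n_NO₂/√M_NO₂) / (n_NO₂/√M_NO₂ + n_Ne/√M_Ne)
= (4.83/√46.01) / (4.83/√46.01 + 2.93/√20.18) = 0.7121/(0.7121 + 0.6522) = 0.522.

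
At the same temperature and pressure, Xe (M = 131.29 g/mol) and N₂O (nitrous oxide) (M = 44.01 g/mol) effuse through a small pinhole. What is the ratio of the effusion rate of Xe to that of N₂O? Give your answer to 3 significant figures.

Using Graham's law: rate_Xe/rate_N₂O = √(M_N₂O/M_Xe) = √(44.01/131.29) = √0.3352 = 0.579.

0.579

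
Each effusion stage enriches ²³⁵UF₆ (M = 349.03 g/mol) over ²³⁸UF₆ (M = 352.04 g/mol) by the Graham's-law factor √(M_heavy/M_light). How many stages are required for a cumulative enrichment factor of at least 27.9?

Single-stage factor α = √(352.04/349.03), so ln α = ½ ln(1.00862) = 0.004293.
Need α^N ≥ 27.9 ⇒ N ≥ ln(27.9) / ln α = 3.329 / 0.004293 = 775.28.
So at least 776 stages are needed.

776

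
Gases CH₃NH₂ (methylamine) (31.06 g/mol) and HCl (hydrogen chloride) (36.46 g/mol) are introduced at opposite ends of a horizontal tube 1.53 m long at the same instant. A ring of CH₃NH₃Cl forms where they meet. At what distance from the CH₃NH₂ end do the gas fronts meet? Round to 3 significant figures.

0.796 m

Distances travelled in equal time are proportional to diffusion rates, so d_CH₃NH₂/d_HCl = √(M_HCl/M_CH₃NH₂) = √(36.46/31.06) = 1.083.
With d_CH₃NH₂ + d_HCl = 1.53 m, d_HCl = 1.53/(1 + 1.083) = 0.7344 m.
d_CH₃NH₂ = 1.53 − 0.7344 = 0.796 m.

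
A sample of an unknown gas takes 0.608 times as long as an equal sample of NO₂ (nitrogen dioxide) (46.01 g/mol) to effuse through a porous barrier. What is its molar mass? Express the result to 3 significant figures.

17.0 g/mol

Using Graham's law: t_X/t_NO₂ = √(M_X/M_NO₂).
0.608 = √(M_X/46.01)
M_X = 46.01 × 0.608² = 46.01 × 0.3697 = 17.0 g/mol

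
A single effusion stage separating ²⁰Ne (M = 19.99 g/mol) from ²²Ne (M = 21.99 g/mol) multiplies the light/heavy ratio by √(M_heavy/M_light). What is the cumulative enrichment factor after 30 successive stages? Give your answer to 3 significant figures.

4.18

Overall factor = α^30 with α = √(21.99/19.99), i.e. (21.99/19.99)^(30/2).
= 1.10005^15 = 4.18.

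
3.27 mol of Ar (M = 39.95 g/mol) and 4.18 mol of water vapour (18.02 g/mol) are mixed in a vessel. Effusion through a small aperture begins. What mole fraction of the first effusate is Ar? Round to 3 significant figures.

0.344

Effusion rate of each component ∝ n_i/√M_i (partial pressure × 1/√M).
x_Ar(eff) = (n_Ar/√M_Ar) / (n_Ar/√M_Ar + n_H₂O/√M_H₂O)
= (3.27/√39.95) / (3.27/√39.95 + 4.18/√18.02) = 0.5174/(0.5174 + 0.9847) = 0.344.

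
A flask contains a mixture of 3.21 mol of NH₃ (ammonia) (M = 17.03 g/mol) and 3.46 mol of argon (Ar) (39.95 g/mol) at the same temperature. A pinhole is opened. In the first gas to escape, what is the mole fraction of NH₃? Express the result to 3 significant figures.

0.587

Each component's effusion rate ∝ (its partial pressure)·(1/√M) ∝ n_i/√M_i.
So x_NH₃ in the escaping gas = (n_NH₃/√M_NH₃) / Σ(n_i/√M_i)
= (3.21/√17.03) / (3.21/√17.03 + 3.46/√39.95) = 0.7779/(0.7779 + 0.5474) = 0.587.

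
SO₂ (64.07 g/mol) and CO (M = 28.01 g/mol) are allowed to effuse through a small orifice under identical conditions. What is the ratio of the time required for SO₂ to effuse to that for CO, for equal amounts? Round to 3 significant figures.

1.51

From Graham's law, t_SO₂/t_CO = √(M_SO₂/M_CO) = √(64.07/28.01) = √2.287 = 1.51.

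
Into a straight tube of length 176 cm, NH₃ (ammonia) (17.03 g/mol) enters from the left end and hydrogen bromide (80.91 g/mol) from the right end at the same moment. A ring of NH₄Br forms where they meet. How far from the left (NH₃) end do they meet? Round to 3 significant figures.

Graham's law gives d_NH₃/d_HBr = rate_NH₃/rate_HBr = √(M_HBr/M_NH₃) = √(80.91/17.03) = 2.180.
With d_NH₃ + d_HBr = 176 cm, d_HBr = 176/(1 + 2.180) = 55.35 cm.
d_NH₃ = 176 − 55.35 = 121 cm.

121 cm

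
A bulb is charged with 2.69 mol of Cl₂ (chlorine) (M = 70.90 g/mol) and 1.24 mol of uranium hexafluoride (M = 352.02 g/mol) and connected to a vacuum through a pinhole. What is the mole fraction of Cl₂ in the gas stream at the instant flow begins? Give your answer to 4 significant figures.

Rate_i ∝ x_i/√M_i (Graham's law weighted by mole fraction), so the effusate composition follows n_i/√M_i.
Mole fraction of Cl₂ in the effusate = (n_Cl₂/√M_Cl₂) / (n_Cl₂/√M_Cl₂ + n_UF₆/√M_UF₆)
= (2.69/√70.90) / (2.69/√70.90 + 1.24/√352.02) = 0.3195/(0.3195 + 0.06609) = 0.8286.

0.8286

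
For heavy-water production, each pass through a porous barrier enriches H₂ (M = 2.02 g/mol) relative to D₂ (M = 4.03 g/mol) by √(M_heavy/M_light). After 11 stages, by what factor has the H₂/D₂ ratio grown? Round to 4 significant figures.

44.64

Each stage multiplies the ratio by α = √(4.03/2.02), so after 11 stages the overall factor is α^11 = (4.03/2.02)^(11/2).
= 1.99505^(11/2) = 44.64.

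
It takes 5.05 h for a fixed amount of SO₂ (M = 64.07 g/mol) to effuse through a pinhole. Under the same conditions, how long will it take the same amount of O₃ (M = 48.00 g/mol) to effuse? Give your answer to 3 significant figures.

Using Graham's law: t_O₃/t_SO₂ = √(M_O₃/M_SO₂) = √(48.00/64.07) = √0.7492 = 0.8656.
So the time for O₃ is 5.05 × 0.8656 = 4.37 h.

4.37 h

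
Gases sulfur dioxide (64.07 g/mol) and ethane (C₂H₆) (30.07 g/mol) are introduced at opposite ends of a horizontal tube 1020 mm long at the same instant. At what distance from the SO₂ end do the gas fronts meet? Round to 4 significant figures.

Distances travelled in equal time are proportional to diffusion rates, so d_SO₂/d_C₂H₆ = √(M_C₂H₆/M_SO₂) = √(30.07/64.07) = 0.6851.
With d_SO₂ + d_C₂H₆ = 1020 mm, d_C₂H₆ = 1020/(1 + 0.6851) = 605.3 mm.
d_SO₂ = 1020 − 605.3 = 414.7 mm.

414.7 mm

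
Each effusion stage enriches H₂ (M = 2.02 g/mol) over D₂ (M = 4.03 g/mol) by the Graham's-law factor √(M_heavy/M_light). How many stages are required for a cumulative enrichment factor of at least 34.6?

11

With α = √(4.03/2.02) per stage, ln α = ½ ln(1.99505) = 0.3453.
Need α^N ≥ 34.6 ⇒ N ≥ ln(34.6) / ln α = 3.544 / 0.3453 = 10.26.
Minimum whole number of stages: N = 11.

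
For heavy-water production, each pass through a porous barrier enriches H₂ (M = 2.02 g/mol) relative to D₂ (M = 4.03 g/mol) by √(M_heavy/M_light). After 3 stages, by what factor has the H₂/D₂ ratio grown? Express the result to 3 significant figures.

2.82

After 3 stages the ratio has grown by (√(4.03/2.02))^3 = (4.03/2.02)^(3/2).
= 1.99505^(3/2) = 2.82.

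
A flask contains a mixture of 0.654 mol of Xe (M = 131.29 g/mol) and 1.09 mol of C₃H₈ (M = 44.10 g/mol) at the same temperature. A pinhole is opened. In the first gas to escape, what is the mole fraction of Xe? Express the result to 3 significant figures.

Rate_i ∝ x_i/√M_i (Graham's law weighted by mole fraction), so the effusate composition follows n_i/√M_i.
So x_Xe in the escaping gas = (n_Xe/√M_Xe) / Σ(n_i/√M_i)
= (0.654/√131.29) / (0.654/√131.29 + 1.09/√44.10) = 0.05708/(0.05708 + 0.1641) = 0.258.

0.258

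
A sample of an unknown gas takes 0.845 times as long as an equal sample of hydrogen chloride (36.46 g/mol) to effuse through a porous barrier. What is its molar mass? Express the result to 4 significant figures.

Using Graham's law: t_X/t_HCl = √(M_X/M_HCl).
0.845 = √(M_X/36.46)
M_X = 36.46 × 0.845² = 36.46 × 0.7140 = 26.03 g/mol

26.03 g/mol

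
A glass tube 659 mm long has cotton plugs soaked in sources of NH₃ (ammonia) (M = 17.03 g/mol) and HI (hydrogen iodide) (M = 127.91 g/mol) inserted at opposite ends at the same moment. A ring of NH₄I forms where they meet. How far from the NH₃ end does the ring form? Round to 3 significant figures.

483 mm

The fronts meet when d_NH₃ + d_HI = L with d_NH₃/d_HI = √(M_HI/M_NH₃) (Graham's law). Here √(M_HI/M_NH₃) = √(127.91/17.03) = 2.741.
With d_NH₃ + d_HI = 659 mm, d_HI = 659/(1 + 2.741) = 176.2 mm.
d_NH₃ = 659 − 176.2 = 483 mm.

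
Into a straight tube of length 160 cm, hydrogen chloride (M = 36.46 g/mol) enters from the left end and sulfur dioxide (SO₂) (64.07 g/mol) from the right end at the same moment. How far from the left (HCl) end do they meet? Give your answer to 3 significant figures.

Graham's law gives d_HCl/d_SO₂ = rate_HCl/rate_SO₂ = √(M_SO₂/M_HCl) = √(64.07/36.46) = 1.326.
With d_HCl + d_SO₂ = 160 cm, d_SO₂ = 160/(1 + 1.326) = 68.80 cm.
d_HCl = 160 − 68.80 = 91.2 cm.

91.2 cm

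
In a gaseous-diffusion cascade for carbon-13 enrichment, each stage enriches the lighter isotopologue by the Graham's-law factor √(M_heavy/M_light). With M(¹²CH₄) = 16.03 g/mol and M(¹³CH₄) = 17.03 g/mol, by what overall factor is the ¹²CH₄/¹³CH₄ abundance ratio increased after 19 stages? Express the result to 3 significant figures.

1.78

The single-stage factor is √(M_heavy/M_light), so 19 stages give [√(17.03/16.03)]^19 = (17.03/16.03)^(19/2).
= 1.06238^(19/2) = 1.78.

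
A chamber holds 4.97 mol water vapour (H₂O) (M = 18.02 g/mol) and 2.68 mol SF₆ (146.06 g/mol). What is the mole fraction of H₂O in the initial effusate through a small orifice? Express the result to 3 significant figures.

The effusion rate of species i is ∝ p_i/√M_i ∝ n_i/√M_i.
Mole fraction of H₂O in the effusate = (n_H₂O/√M_H₂O) / (n_H₂O/√M_H₂O + n_SF₆/√M_SF₆)
= (4.97/√18.02) / (4.97/√18.02 + 2.68/√146.06) = 1.171/(1.171 + 0.2218) = 0.841.

0.841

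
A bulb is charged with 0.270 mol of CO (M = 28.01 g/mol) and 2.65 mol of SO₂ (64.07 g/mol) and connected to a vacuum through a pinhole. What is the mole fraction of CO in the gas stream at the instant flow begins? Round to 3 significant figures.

Effusion rate of each component ∝ n_i/√M_i (partial pressure × 1/√M).
So x_CO in the escaping gas = (n_CO/√M_CO) / Σ(n_i/√M_i)
= (0.270/√28.01) / (0.270/√28.01 + 2.65/√64.07) = 0.05102/(0.05102 + 0.3311) = 0.134.

0.134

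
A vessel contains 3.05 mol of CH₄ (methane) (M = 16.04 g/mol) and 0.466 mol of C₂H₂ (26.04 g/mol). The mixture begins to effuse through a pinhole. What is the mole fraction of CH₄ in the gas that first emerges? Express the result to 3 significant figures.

Effusion rate of each component ∝ n_i/√M_i (partial pressure × 1/√M).
So x_CH₄ in the escaping gas = (n_CH₄/√M_CH₄) / Σ(n_i/√M_i)
= (3.05/√16.04) / (3.05/√16.04 + 0.466/√26.04) = 0.7615/(0.7615 + 0.09132) = 0.893.

0.893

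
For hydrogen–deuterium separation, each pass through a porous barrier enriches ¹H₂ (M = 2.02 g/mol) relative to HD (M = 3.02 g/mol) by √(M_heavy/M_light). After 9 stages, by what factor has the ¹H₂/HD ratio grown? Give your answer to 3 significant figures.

6.11

The single-stage factor is √(M_heavy/M_light), so 9 stages give [√(3.02/2.02)]^9 = (3.02/2.02)^(9/2).
= 1.49505^(9/2) = 6.11.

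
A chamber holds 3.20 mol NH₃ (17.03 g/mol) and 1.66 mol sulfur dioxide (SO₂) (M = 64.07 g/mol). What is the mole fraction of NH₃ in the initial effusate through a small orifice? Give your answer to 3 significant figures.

0.789

Rate_i ∝ x_i/√M_i (Graham's law weighted by mole fraction), so the effusate composition follows n_i/√M_i.
x_NH₃(eff) = (n_NH₃/√M_NH₃) / (n_NH₃/√M_NH₃ + n_SO₂/√M_SO₂)
= (3.20/√17.03) / (3.20/√17.03 + 1.66/√64.07) = 0.7754/(0.7754 + 0.2074) = 0.789.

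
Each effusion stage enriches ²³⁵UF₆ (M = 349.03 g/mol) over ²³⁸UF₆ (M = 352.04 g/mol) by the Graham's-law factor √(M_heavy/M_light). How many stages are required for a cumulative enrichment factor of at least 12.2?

With α = √(352.04/349.03) per stage, ln α = ½ ln(1.00862) = 0.004293.
Need α^N ≥ 12.2 ⇒ N ≥ ln(12.2) / ln α = 2.501 / 0.004293 = 582.61.
Minimum whole number of stages: N = 583.

583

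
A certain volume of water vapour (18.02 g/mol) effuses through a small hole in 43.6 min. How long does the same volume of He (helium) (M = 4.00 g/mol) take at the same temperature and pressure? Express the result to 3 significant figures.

From Graham's law, t_He/t_H₂O = √(M_He/M_H₂O) = √(4.00/18.02) = √0.2220 = 0.4711.
So the time for He is 43.6 × 0.4711 = 20.5 min.

20.5 min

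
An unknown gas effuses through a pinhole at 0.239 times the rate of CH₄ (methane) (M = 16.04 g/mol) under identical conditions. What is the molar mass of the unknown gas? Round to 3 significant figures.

281 g/mol

Using Graham's law: rate_X/rate_CH₄ = √(M_CH₄/M_X).
0.239 = √(16.04/M_X)
M_X = 16.04 / 0.239² = 16.04 / 0.05712 = 281 g/mol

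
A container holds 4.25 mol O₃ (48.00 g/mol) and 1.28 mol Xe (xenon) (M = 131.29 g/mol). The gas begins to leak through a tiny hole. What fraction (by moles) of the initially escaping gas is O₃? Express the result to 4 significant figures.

Effusion rate of each component ∝ n_i/√M_i (partial pressure × 1/√M).
So x_O₃ in the escaping gas = (n_O₃/√M_O₃) / Σ(n_i/√M_i)
= (4.25/√48.00) / (4.25/√48.00 + 1.28/√131.29) = 0.6134/(0.6134 + 0.1117) = 0.8459.

0.8459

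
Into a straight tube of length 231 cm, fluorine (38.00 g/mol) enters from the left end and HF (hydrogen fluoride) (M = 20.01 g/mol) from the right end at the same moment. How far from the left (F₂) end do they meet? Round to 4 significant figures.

The fronts meet when d_F₂ + d_HF = L with d_F₂/d_HF = √(M_HF/M_F₂) (Graham's law). Here √(M_HF/M_F₂) = √(20.01/38.00) = 0.7257.
With d_F₂ + d_HF = 231 cm, d_HF = 231/(1 + 0.7257) = 133.9 cm.
d_F₂ = 231 − 133.9 = 97.14 cm.

97.14 cm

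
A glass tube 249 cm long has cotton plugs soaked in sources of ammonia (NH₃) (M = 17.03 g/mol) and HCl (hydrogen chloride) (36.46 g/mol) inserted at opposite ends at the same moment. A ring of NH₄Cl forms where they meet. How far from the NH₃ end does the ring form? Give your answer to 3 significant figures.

In equal time, each gas travels a distance ∝ its rate ∝ 1/√M, so d_NH₃/d_HCl = √(M_HCl/M_NH₃) = √(36.46/17.03) = 1.463.
With d_NH₃ + d_HCl = 249 cm, d_HCl = 249/(1 + 1.463) = 101.1 cm.
d_NH₃ = 249 − 101.1 = 148 cm.

148 cm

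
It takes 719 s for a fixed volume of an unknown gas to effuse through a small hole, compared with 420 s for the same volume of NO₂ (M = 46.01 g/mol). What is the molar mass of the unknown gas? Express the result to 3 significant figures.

135 g/mol

From Graham's law, t_X/t_NO₂ = √(M_X/M_NO₂).
719/420 = 1.712 = √(M_X/46.01)
M_X = 46.01 × 1.712² = 46.01 × 2.931 = 135 g/mol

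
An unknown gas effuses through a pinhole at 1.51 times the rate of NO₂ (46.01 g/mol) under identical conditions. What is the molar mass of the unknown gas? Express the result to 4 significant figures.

20.18 g/mol

Since effusion rate ∝ 1/√M, rate_X/rate_NO₂ = √(M_NO₂/M_X).
1.51 = √(46.01/M_X)
M_X = 46.01 / 1.51² = 46.01 / 2.280 = 20.18 g/mol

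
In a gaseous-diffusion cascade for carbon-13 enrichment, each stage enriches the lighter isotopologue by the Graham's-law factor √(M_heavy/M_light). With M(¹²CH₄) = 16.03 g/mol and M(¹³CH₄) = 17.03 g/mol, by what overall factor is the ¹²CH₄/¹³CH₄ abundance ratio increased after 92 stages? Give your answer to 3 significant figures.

16.2

The single-stage factor is √(M_heavy/M_light), so 92 stages give [√(17.03/16.03)]^92 = (17.03/16.03)^(92/2).
= 1.06238^46 = 16.2.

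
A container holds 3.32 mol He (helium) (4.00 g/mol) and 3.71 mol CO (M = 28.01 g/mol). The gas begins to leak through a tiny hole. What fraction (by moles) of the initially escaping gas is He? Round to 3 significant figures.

Effusion rate of each component ∝ n_i/√M_i (partial pressure × 1/√M).
x_He(eff) = (n_He/√M_He) / (n_He/√M_He + n_CO/√M_CO)
= (3.32/√4.00) / (3.32/√4.00 + 3.71/√28.01) = 1.660/(1.660 + 0.7010) = 0.703.

0.703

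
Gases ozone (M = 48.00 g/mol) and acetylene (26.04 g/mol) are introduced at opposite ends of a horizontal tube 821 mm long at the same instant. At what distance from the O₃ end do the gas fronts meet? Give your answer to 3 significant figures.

348 mm

Distances travelled in equal time are proportional to diffusion rates, so d_O₃/d_C₂H₂ = √(M_C₂H₂/M_O₃) = √(26.04/48.00) = 0.7365.
With d_O₃ + d_C₂H₂ = 821 mm, d_C₂H₂ = 821/(1 + 0.7365) = 472.8 mm.
d_O₃ = 821 − 472.8 = 348 mm.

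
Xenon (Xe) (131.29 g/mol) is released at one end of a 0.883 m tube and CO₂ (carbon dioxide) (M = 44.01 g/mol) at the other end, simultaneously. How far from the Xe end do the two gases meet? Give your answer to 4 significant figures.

Distances travelled in equal time are proportional to diffusion rates, so d_Xe/d_CO₂ = √(M_CO₂/M_Xe) = √(44.01/131.29) = 0.5790.
With d_Xe + d_CO₂ = 0.883 m, d_CO₂ = 0.883/(1 + 0.5790) = 0.5592 m.
d_Xe = 0.883 − 0.5592 = 0.3238 m.

0.3238 m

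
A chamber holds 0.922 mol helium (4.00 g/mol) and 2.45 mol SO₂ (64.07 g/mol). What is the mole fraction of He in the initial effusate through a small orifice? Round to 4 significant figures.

0.6010

The effusion rate of species i is ∝ p_i/√M_i ∝ n_i/√M_i.
x_He(eff) = (n_He/√M_He) / (n_He/√M_He + n_SO₂/√M_SO₂)
= (0.922/√4.00) / (0.922/√4.00 + 2.45/√64.07) = 0.4610/(0.4610 + 0.3061) = 0.6010.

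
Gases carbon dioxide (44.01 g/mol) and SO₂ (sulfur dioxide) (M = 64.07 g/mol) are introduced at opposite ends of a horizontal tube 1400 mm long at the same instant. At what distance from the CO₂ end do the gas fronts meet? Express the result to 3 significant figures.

In equal time, each gas travels a distance ∝ its rate ∝ 1/√M, so d_CO₂/d_SO₂ = √(M_SO₂/M_CO₂) = √(64.07/44.01) = 1.207.
With d_CO₂ + d_SO₂ = 1400 mm, d_SO₂ = 1400/(1 + 1.207) = 634.5 mm.
d_CO₂ = 1400 − 634.5 = 766 mm.

766 mm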